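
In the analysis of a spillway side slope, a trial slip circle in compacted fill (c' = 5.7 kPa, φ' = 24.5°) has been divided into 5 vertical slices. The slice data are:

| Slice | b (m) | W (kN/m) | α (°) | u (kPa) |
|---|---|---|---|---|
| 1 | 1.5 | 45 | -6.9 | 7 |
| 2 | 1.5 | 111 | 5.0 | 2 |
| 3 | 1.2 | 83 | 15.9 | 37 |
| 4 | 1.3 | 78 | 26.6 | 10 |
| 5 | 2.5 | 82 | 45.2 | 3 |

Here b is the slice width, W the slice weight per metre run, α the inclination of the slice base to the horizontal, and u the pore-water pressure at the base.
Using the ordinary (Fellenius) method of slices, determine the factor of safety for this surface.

Ordinary method of slices: FS = Σ[c'·Δl_i + (W_i cosα_i − u_i·Δl_i)·tanφ'] / Σ W_i sinα_i, with Δl_i = b_i / cosα_i.
Slice 1: Δl = 1.5/cos(-6.9°) = 1.511 m; N'_1 = 45·cos(-6.9°) − 7·1.511 = 34.1; c'Δl = 8.61; W sinα = -5.4
Slice 2: Δl = 1.5/cos5.0° = 1.506 m; N'_2 = 111·cos5.0° − 2·1.506 = 107.6; c'Δl = 8.58; W sinα = 9.7
Slice 3: Δl = 1.2/cos15.9° = 1.248 m; N'_3 = 83·cos15.9° − 37·1.248 = 33.7; c'Δl = 7.11; W sinα = 22.7
Slice 4: Δl = 1.3/cos26.6° = 1.454 m; N'_4 = 78·cos26.6° − 10·1.454 = 55.2; c'Δl = 8.29; W sinα = 34.9
Slice 5: Δl = 2.5/cos45.2° = 3.548 m; N'_5 = 82·cos45.2° − 3·3.548 = 47.1; c'Δl = 20.22; W sinα = 58.2
Σc'Δl = 52.8 kN/m; ΣN' = 277.7 kN/m; ΣW sinα = 120.1 kN/m
Resisting = 52.8 + 277.7·tan24.5° = 52.8 + 126.5 = 179.4 kN/m
FS = 179.4 / 120.1 = 1.493

FS = 1.49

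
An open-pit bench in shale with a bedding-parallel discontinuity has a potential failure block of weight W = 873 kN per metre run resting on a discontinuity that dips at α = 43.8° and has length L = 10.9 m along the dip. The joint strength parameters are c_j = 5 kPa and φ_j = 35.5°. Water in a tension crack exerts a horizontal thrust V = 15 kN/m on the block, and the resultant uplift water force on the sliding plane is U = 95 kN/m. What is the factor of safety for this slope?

Resolving the block weight along and normal to the plane and applying the Mohr–Coulomb strength on the joint:
N' = W cosα − U − V sinα = 873·cos43.8° − 95 − 15·sin43.8° = 524.7 kN/m
Driving force T = W sinα + V cosα = 873·sin43.8° + 15·cos43.8° = 615.1 kN/m
Resisting force R = c_j·L + N'·tanφ_j = 5·10.9 + 524.7·tan35.5° = 54.5 + 374.3 = 428.8 kN/m
FS = R / T = 428.8 / 615.1 = 0.697

FS = 0.70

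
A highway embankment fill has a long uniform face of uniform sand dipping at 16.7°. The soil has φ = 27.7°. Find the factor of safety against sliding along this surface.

For a dry cohesionless infinite slope the factor of safety is FS = tanφ / tanβ.
FS = tan27.7° / tan16.7° = 0.5250 / 0.3000 = 1.750

FS = 1.75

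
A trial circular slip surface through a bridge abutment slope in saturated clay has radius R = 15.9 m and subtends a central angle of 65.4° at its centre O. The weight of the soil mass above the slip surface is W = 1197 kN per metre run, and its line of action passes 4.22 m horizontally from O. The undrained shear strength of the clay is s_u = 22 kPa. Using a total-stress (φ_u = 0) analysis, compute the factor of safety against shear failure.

Taking moments about the centre O, the resisting moment is provided by the undrained shear strength acting along the arc:
Arc length L_a = R·θ = 15.9·(65.4°·π/180) = 15.9·1.1414 = 18.15 m
M_R = s_u·L_a·R = 22·18.15·15.9 = 6348.5 kN·m/m
M_D = W·d = 1197·4.22 = 5051.3 kN·m/m
FS = M_R / M_D = 6348.5 / 5051.3 = 1.257

FS = 1.26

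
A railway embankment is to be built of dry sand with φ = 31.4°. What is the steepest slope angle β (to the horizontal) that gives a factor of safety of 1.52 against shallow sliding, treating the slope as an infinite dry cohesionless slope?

β = 21.9°

For an infinite dry cohesionless slope FS = tanφ/tanβ, so tanβ = tanφ / FS.
tanβ = tan31.4° / 1.52 = 0.6104 / 1.52 = 0.4016
β = arctan(0.4016) = 21.88°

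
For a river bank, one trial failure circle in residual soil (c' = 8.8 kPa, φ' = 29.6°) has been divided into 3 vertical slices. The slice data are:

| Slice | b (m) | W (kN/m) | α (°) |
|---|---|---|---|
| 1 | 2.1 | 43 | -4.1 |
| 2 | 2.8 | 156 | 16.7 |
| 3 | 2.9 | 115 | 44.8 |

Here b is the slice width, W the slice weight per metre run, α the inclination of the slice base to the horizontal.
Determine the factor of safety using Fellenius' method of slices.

Ordinary method of slices: FS = Σ[c'·Δl_i + (W_i cosα_i)·tanφ'] / Σ W_i sinα_i, with Δl_i = b_i / cosα_i.
Slice 1: Δl = 2.1/cos(-4.1°) = 2.105 m; N'_1 = 43·cos(-4.1°) = 42.9; c'Δl = 18.53; W sinα = -3.1
Slice 2: Δl = 2.8/cos16.7° = 2.923 m; N'_2 = 156·cos16.7° = 149.4; c'Δl = 25.73; W sinα = 44.8
Slice 3: Δl = 2.9/cos44.8° = 4.087 m; N'_3 = 115·cos44.8° = 81.6; c'Δl = 35.97; W sinα = 81.0
Σc'Δl = 80.2 kN/m; ΣN' = 273.9 kN/m; ΣW sinα = 122.8 kN/m
Resisting = 80.2 + 273.9·tan29.6° = 80.2 + 155.6 = 235.8 kN/m
FS = 235.8 / 122.8 = 1.921

FS = 1.92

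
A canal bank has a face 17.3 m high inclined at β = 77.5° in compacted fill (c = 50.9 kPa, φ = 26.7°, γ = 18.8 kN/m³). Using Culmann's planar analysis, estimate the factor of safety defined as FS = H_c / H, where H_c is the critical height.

H_c = (4c/γ) · sinβ cosφ / [1 − cos(β − φ)]
    = (4·50.9/18.8) · sin77.5°·cos26.7° / [1 − cos50.8°]
    = 10.830 · 0.8722 / 0.3680 = 25.67 m
FS = H_c / H = 25.67 / 17.3 = 1.484

FS = 1.48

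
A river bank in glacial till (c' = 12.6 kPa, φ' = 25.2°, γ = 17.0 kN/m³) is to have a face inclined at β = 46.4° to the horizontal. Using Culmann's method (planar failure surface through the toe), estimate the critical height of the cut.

H_c = 28.70 m

Culmann's analysis gives the critical failure plane at α_cr = (β + φ')/2 = (46.4 + 25.2)/2 = 35.8°, and the critical height
H_c = (4c'/γ) · sinβ cosφ' / [1 − cos(β − φ')]
    = (4·12.6/17.0) · sin46.4°·cos25.2° / [1 − cos(21.2°)]
    = 2.965 · 0.7242·0.9048 / [1 − 0.9323]
    = 2.965 · 0.6553 / 0.0677
    = 28.70 m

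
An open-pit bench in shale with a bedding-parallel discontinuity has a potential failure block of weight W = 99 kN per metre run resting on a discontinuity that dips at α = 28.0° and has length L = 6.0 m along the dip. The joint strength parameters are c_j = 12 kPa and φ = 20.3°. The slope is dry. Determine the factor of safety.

Resolving the block weight along and normal to the plane and applying the Mohr–Coulomb strength on the joint:
N' = W cosα = 99·cos28.0° = 87.4 kN/m
Driving force T = W sinα = 99·sin28.0° = 46.5 kN/m
Resisting force R = c_j·L + N'·tanφ = 12·6.0 + 87.4·tan20.3° = 72.0 + 32.3 = 104.3 kN/m
FS = R / T = 104.3 / 46.5 = 2.245

FS = 2.24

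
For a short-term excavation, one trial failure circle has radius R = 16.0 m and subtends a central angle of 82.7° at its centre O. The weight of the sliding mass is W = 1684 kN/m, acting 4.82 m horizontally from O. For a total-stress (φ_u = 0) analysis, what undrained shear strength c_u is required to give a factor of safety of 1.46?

c_u = 32.1 kPa

FS = c_u·L_a·R / (W·d), so c_u = FS·W·d / (L_a·R).
Arc length L_a = R·θ = 16.0·(82.7°·π/180) = 16.0·1.4434 = 23.09 m
c_u = 1.46·1684·4.82 / (23.09·16.0) = 11850.6 / 369.51 = 32.07 kPa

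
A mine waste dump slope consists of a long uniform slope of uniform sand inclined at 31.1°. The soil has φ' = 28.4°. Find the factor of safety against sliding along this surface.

FS = 0.90

For a dry cohesionless infinite slope the factor of safety is FS = tanφ' / tanβ.
FS = tan28.4° / tan31.1° = 0.5407 / 0.6032 = 0.896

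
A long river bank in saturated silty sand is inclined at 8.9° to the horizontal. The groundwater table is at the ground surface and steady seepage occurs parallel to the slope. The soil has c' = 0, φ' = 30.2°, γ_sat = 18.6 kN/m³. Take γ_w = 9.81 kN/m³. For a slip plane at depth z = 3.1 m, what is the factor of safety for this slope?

With seepage parallel to the slope and the water table at the surface, the effective normal stress on the slip plane uses the buoyant unit weight γ' = γ_sat − γ_w while the driving shear stress uses γ_sat:
FS = [c' + γ' z cos²β tanφ'] / [γ_sat z sinβ cosβ]
(For c' = 0 this reduces to FS = (γ'/γ_sat)·tanφ'/tanβ.)
γ' = 18.6 − 9.81 = 8.79 kN/m³
Numerator = 0.0 + 8.79·3.1·cos²8.9°·tan30.2° = 0.0 + 8.79·3.1·0.9761·0.5820 = 15.480 kPa
Denominator = 18.6·3.1·sin8.9°·cos8.9° = 18.6·3.1·0.1547·0.9880 = 8.813 kPa
FS = 15.480 / 8.813 = 1.756

FS = 1.76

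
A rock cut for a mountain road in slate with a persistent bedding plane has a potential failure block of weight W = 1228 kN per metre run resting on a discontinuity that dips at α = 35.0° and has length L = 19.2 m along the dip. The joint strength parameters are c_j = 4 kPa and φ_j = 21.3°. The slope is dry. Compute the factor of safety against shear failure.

FS = 0.67

Resolving the block weight along and normal to the plane and applying the Mohr–Coulomb strength on the joint:
N' = W cosα = 1228·cos35.0° = 1005.9 kN/m
Driving force T = W sinα = 1228·sin35.0° = 704.4 kN/m
Resisting force R = c_j·L + N'·tanφ_j = 4·19.2 + 1005.9·tan21.3° = 76.8 + 392.2 = 469.0 kN/m
FS = R / T = 469.0 / 704.4 = 0.666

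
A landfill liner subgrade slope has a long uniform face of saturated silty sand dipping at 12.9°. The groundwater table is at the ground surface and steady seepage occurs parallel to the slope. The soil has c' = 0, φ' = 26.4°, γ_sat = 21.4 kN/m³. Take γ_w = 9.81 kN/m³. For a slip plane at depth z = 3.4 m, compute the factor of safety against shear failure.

With seepage parallel to the slope and the water table at the surface, the effective normal stress on the slip plane uses the buoyant unit weight γ' = γ_sat − γ_w while the driving shear stress uses γ_sat:
FS = [c' + γ' z cos²β tanφ'] / [γ_sat z sinβ cosβ]
(For c' = 0 this reduces to FS = (γ'/γ_sat)·tanφ'/tanβ.)
γ' = 21.4 − 9.81 = 11.59 kN/m³
Numerator = 0.0 + 11.59·3.4·cos²12.9°·tan26.4° = 0.0 + 11.59·3.4·0.9502·0.4964 = 18.586 kPa
Denominator = 21.4·3.4·sin12.9°·cos12.9° = 21.4·3.4·0.2233·0.9748 = 15.834 kPa
FS = 18.586 / 15.834 = 1.174

FS = 1.17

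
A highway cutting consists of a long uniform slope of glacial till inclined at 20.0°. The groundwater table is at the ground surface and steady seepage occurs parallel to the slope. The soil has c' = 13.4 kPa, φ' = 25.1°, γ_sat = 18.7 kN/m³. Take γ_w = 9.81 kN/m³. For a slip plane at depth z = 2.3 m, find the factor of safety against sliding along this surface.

FS = 1.58

With seepage parallel to the slope and the water table at the surface, the effective normal stress on the slip plane uses the buoyant unit weight γ' = γ_sat − γ_w while the driving shear stress uses γ_sat:
FS = [c' + γ' z cos²β tanφ'] / [γ_sat z sinβ cosβ]
γ' = 18.7 − 9.81 = 8.89 kN/m³
Numerator = 13.4 + 8.89·2.3·cos²20.0°·tan25.1° = 13.4 + 8.89·2.3·0.8830·0.4684 = 21.858 kPa
Denominator = 18.7·2.3·sin20.0°·cos20.0° = 18.7·2.3·0.3420·0.9397 = 13.823 kPa
FS = 21.858 / 13.823 = 1.581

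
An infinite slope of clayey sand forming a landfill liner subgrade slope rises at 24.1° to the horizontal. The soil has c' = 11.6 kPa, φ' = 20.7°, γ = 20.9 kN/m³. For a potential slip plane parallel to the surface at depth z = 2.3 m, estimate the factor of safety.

FS = 1.49

For an infinite slope with a slip plane parallel to the surface (no pore pressure): FS = [c' + γz cos²β tanφ'] / [γz sinβ cosβ].
γz = 20.9·2.3 = 48.07 kN/m²
Numerator = 11.6 + 48.07·cos²24.1°·tan20.7° = 11.6 + 48.07·0.8333·0.3779 = 26.736 kPa
Denominator = 48.07·sin24.1°·cos24.1° = 48.07·0.4083·0.9128 = 17.918 kPa
FS = 26.736 / 17.918 = 1.492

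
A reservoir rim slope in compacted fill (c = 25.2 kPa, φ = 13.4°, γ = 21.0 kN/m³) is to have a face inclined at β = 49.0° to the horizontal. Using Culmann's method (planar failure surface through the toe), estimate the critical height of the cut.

H_c = 18.85 m

Culmann's analysis gives the critical failure plane at α_cr = (β + φ)/2 = (49.0 + 13.4)/2 = 31.2°, and the critical height
H_c = (4c/γ) · sinβ cosφ / [1 − cos(β − φ)]
    = (4·25.2/21.0) · sin49.0°·cos13.4° / [1 − cos(35.6°)]
    = 4.800 · 0.7547·0.9728 / [1 − 0.8131]
    = 4.800 · 0.7342 / 0.1869
    = 18.85 m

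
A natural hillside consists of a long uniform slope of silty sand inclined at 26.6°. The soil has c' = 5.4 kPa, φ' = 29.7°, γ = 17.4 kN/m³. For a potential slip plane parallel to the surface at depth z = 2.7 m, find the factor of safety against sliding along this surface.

FS = 1.43

For an infinite slope with a slip plane parallel to the surface (no pore pressure): FS = [c' + γz cos²β tanφ'] / [γz sinβ cosβ].
γz = 17.4·2.7 = 46.98 kN/m²
Numerator = 5.4 + 46.98·cos²26.6°·tan29.7° = 5.4 + 46.98·0.7995·0.5704 = 26.824 kPa
Denominator = 46.98·sin26.6°·cos26.6° = 46.98·0.4478·0.8942 = 18.809 kPa
FS = 26.824 / 18.809 = 1.426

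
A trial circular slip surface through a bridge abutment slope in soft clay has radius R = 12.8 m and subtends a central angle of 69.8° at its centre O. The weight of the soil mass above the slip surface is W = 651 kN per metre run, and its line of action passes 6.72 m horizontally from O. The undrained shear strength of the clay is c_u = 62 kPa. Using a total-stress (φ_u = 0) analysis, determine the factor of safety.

FS = 2.83

Taking moments about the centre O, the resisting moment is provided by the undrained shear strength acting along the arc:
Arc length L_a = R·θ = 12.8·(69.8°·π/180) = 12.8·1.2182 = 15.59 m
M_R = c_u·L_a·R = 62·15.59·12.8 = 12375.0 kN·m/m
M_D = W·d = 651·6.72 = 4374.7 kN·m/m
FS = M_R / M_D = 12375.0 / 4374.7 = 2.829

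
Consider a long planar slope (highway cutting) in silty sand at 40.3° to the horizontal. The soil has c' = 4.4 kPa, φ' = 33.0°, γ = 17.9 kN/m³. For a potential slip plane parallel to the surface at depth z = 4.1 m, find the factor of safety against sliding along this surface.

For an infinite slope with a slip plane parallel to the surface (no pore pressure): FS = [c' + γz cos²β tanφ'] / [γz sinβ cosβ].
γz = 17.9·4.1 = 73.39 kN/m²
Numerator = 4.4 + 73.39·cos²40.3°·tan33.0° = 4.4 + 73.39·0.5817·0.6494 = 32.122 kPa
Denominator = 73.39·sin40.3°·cos40.3° = 73.39·0.6468·0.7627 = 36.202 kPa
FS = 32.122 / 36.202 = 0.887

FS = 0.89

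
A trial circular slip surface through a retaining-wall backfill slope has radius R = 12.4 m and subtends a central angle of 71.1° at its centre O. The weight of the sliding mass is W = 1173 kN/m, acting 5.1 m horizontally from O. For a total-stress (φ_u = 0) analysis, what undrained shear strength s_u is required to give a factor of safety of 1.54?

s_u = 48.3 kPa

FS = s_u·L_a·R / (W·d), so s_u = FS·W·d / (L_a·R).
Arc length L_a = R·θ = 12.4·(71.1°·π/180) = 12.4·1.2409 = 15.39 m
s_u = 1.54·1173·5.1 / (15.39·12.4) = 9212.7 / 190.81 = 48.28 kPa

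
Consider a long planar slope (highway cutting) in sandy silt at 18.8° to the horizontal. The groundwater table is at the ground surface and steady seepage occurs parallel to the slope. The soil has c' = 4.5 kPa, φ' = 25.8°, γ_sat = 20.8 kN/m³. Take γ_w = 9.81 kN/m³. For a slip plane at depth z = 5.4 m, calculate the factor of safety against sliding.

FS = 0.88

With seepage parallel to the slope and the water table at the surface, the effective normal stress on the slip plane uses the buoyant unit weight γ' = γ_sat − γ_w while the driving shear stress uses γ_sat:
FS = [c' + γ' z cos²β tanφ'] / [γ_sat z sinβ cosβ]
γ' = 20.8 − 9.81 = 10.99 kN/m³
Numerator = 4.5 + 10.99·5.4·cos²18.8°·tan25.8° = 4.5 + 10.99·5.4·0.8961·0.4834 = 30.209 kPa
Denominator = 20.8·5.4·sin18.8°·cos18.8° = 20.8·5.4·0.3223·0.9466 = 34.266 kPa
FS = 30.209 / 34.266 = 0.882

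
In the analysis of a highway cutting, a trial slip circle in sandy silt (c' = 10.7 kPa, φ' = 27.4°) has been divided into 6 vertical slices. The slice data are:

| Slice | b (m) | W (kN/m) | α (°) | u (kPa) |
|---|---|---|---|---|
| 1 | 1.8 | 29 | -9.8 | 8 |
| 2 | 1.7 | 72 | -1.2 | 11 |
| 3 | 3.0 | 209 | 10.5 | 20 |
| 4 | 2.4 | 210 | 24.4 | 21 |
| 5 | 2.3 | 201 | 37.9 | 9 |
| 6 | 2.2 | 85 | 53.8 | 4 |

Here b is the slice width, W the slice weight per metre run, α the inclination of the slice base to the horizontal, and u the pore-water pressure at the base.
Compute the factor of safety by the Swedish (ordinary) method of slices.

Ordinary method of slices: FS = Σ[c'·Δl_i + (W_i cosα_i − u_i·Δl_i)·tanφ'] / Σ W_i sinα_i, with Δl_i = b_i / cosα_i.
Slice 1: Δl = 1.8/cos(-9.8°) = 1.827 m; N'_1 = 29·cos(-9.8°) − 8·1.827 = 14.0; c'Δl = 19.55; W sinα = -4.9
Slice 2: Δl = 1.7/cos(-1.2°) = 1.700 m; N'_2 = 72·cos(-1.2°) − 11·1.700 = 53.3; c'Δl = 18.19; W sinα = -1.5
Slice 3: Δl = 3.0/cos10.5° = 3.051 m; N'_3 = 209·cos10.5° − 20·3.051 = 144.5; c'Δl = 32.65; W sinα = 38.1
Slice 4: Δl = 2.4/cos24.4° = 2.635 m; N'_4 = 210·cos24.4° − 21·2.635 = 135.9; c'Δl = 28.20; W sinα = 86.8
Slice 5: Δl = 2.3/cos37.9° = 2.915 m; N'_5 = 201·cos37.9° − 9·2.915 = 132.4; c'Δl = 31.19; W sinα = 123.5
Slice 6: Δl = 2.2/cos53.8° = 3.725 m; N'_6 = 85·cos53.8° − 4·3.725 = 35.3; c'Δl = 39.86; W sinα = 68.6
Σc'Δl = 169.6 kN/m; ΣN' = 515.3 kN/m; ΣW sinα = 310.5 kN/m
Resisting = 169.6 + 515.3·tan27.4° = 169.6 + 267.1 = 436.7 kN/m
FS = 436.7 / 310.5 = 1.407

FS = 1.41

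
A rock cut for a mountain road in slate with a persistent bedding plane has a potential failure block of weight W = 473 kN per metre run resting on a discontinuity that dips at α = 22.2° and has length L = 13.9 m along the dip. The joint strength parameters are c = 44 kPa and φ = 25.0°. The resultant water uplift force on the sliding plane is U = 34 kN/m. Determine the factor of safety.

FS = 4.48

Resolving the block weight along and normal to the plane and applying the Mohr–Coulomb strength on the joint:
N' = W cosα − U = 473·cos22.2° − 34 = 403.9 kN/m
Driving force T = W sinα = 473·sin22.2° = 178.7 kN/m
Resisting force R = c·L + N'·tanφ = 44·13.9 + 403.9·tan25.0° = 611.6 + 188.4 = 800.0 kN/m
FS = R / T = 800.0 / 178.7 = 4.476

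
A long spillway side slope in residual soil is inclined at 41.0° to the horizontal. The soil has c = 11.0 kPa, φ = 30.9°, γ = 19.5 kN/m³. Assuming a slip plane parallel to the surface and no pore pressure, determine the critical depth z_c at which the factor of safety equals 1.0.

z_c = 3.66 m

Setting FS = 1.00 in FS = [c + γz cos²β tanφ] / [γz sinβ cosβ] and solving for z:
z = c / [γ cosβ (FS·sinβ − cosβ·tanφ)]
  = 11.0 / [19.5·cos41.0°·(1.00·sin41.0° − cos41.0°·tan30.9°)]
  = 11.0 / [19.5·0.7547·(1.00·0.6561 − 0.7547·0.5985)]
  = 11.0 / 3.0077 = 3.657 m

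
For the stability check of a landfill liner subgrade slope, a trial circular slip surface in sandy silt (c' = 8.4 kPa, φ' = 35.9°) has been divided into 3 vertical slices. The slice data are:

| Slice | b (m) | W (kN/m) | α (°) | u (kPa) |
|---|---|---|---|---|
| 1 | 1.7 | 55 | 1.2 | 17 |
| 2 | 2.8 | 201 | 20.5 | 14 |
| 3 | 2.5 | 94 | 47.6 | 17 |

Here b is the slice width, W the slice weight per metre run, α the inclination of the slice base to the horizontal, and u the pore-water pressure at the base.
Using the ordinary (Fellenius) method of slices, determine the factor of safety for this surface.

FS = 1.39

Ordinary method of slices: FS = Σ[c'·Δl_i + (W_i cosα_i − u_i·Δl_i)·tanφ'] / Σ W_i sinα_i, with Δl_i = b_i / cosα_i.
Slice 1: Δl = 1.7/cos1.2° = 1.700 m; N'_1 = 55·cos1.2° − 17·1.700 = 26.1; c'Δl = 14.28; W sinα = 1.2
Slice 2: Δl = 2.8/cos20.5° = 2.989 m; N'_2 = 201·cos20.5° − 14·2.989 = 146.4; c'Δl = 25.11; W sinα = 70.4
Slice 3: Δl = 2.5/cos47.6° = 3.708 m; N'_3 = 94·cos47.6° − 17·3.708 = 0.4; c'Δl = 31.14; W sinα = 69.4
Σc'Δl = 70.5 kN/m; ΣN' = 172.9 kN/m; ΣW sinα = 141.0 kN/m
Resisting = 70.5 + 172.9·tan35.9° = 70.5 + 125.1 = 195.7 kN/m
FS = 195.7 / 141.0 = 1.388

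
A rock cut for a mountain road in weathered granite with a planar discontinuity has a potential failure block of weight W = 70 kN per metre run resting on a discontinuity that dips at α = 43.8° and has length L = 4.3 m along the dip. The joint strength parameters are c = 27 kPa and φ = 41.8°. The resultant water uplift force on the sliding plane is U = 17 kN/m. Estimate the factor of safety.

Resolving the block weight along and normal to the plane and applying the Mohr–Coulomb strength on the joint:
N' = W cosα − U = 70·cos43.8° − 17 = 33.5 kN/m
Driving force T = W sinα = 70·sin43.8° = 48.5 kN/m
Resisting force R = c·L + N'·tanφ = 27·4.3 + 33.5·tan41.8° = 116.1 + 30.0 = 146.1 kN/m
FS = R / T = 146.1 / 48.5 = 3.015

FS = 3.01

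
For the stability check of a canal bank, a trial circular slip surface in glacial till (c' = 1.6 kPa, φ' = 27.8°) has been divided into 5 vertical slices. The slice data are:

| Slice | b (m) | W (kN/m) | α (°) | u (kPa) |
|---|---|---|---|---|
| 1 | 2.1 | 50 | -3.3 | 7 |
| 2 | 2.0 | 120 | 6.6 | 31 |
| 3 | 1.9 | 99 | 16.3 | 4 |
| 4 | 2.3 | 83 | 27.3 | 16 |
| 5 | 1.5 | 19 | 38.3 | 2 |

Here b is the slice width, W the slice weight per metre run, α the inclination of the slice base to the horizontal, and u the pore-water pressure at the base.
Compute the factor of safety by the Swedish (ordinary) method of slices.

Ordinary method of slices: FS = Σ[c'·Δl_i + (W_i cosα_i − u_i·Δl_i)·tanφ'] / Σ W_i sinα_i, with Δl_i = b_i / cosα_i.
Slice 1: Δl = 2.1/cos(-3.3°) = 2.103 m; N'_1 = 50·cos(-3.3°) − 7·2.103 = 35.2; c'Δl = 3.37; W sinα = -2.9
Slice 2: Δl = 2.0/cos6.6° = 2.013 m; N'_2 = 120·cos6.6° − 31·2.013 = 56.8; c'Δl = 3.22; W sinα = 13.8
Slice 3: Δl = 1.9/cos16.3° = 1.980 m; N'_3 = 99·cos16.3° − 4·1.980 = 87.1; c'Δl = 3.17; W sinα = 27.8
Slice 4: Δl = 2.3/cos27.3° = 2.588 m; N'_4 = 83·cos27.3° − 16·2.588 = 32.3; c'Δl = 4.14; W sinα = 38.1
Slice 5: Δl = 1.5/cos38.3° = 1.911 m; N'_5 = 19·cos38.3° − 2·1.911 = 11.1; c'Δl = 3.06; W sinα = 11.8
Σc'Δl = 17.0 kN/m; ΣN' = 222.5 kN/m; ΣW sinα = 88.5 kN/m
Resisting = 17.0 + 222.5·tan27.8° = 17.0 + 117.3 = 134.3 kN/m
FS = 134.3 / 88.5 = 1.516

FS = 1.52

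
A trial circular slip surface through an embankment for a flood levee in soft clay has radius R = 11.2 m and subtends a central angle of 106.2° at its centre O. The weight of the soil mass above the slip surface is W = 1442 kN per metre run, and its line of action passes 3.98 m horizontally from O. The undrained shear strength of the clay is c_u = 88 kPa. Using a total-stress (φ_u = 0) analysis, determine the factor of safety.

FS = 3.57

Taking moments about the centre O, the resisting moment is provided by the undrained shear strength acting along the arc:
Arc length L_a = R·θ = 11.2·(106.2°·π/180) = 11.2·1.8535 = 20.76 m
M_R = c_u·L_a·R = 88·20.76·11.2 = 20460.7 kN·m/m
M_D = W·d = 1442·3.98 = 5739.2 kN·m/m
FS = M_R / M_D = 20460.7 / 5739.2 = 3.565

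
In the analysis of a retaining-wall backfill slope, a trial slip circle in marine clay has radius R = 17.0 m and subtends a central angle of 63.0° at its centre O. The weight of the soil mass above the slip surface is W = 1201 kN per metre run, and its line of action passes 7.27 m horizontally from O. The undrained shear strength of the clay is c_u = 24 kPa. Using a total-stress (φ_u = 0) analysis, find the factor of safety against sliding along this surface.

Taking moments about the centre O, the resisting moment is provided by the undrained shear strength acting along the arc:
Arc length L_a = R·θ = 17.0·(63.0°·π/180) = 17.0·1.0996 = 18.69 m
M_R = c_u·L_a·R = 24·18.69·17.0 = 7626.5 kN·m/m
M_D = W·d = 1201·7.27 = 8731.3 kN·m/m
FS = M_R / M_D = 7626.5 / 8731.3 = 0.873

FS = 0.87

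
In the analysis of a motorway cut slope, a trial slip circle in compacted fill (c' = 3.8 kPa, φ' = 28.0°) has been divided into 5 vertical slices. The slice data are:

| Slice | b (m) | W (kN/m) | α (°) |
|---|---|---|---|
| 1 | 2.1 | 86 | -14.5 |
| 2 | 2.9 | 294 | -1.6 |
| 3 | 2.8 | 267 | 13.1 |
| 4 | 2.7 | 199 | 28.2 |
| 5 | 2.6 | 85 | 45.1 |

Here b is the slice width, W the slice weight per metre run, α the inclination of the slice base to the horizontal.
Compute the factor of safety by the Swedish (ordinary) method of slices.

FS = 2.81

Ordinary method of slices: FS = Σ[c'·Δl_i + (W_i cosα_i)·tanφ'] / Σ W_i sinα_i, with Δl_i = b_i / cosα_i.
Slice 1: Δl = 2.1/cos(-14.5°) = 2.169 m; N'_1 = 86·cos(-14.5°) = 83.3; c'Δl = 8.24; W sinα = -21.5
Slice 2: Δl = 2.9/cos(-1.6°) = 2.901 m; N'_2 = 294·cos(-1.6°) = 293.9; c'Δl = 11.02; W sinα = -8.2
Slice 3: Δl = 2.8/cos13.1° = 2.875 m; N'_3 = 267·cos13.1° = 260.1; c'Δl = 10.92; W sinα = 60.5
Slice 4: Δl = 2.7/cos28.2° = 3.064 m; N'_4 = 199·cos28.2° = 175.4; c'Δl = 11.64; W sinα = 94.0
Slice 5: Δl = 2.6/cos45.1° = 3.683 m; N'_5 = 85·cos45.1° = 60.0; c'Δl = 14.00; W sinα = 60.2
Σc'Δl = 55.8 kN/m; ΣN' = 872.6 kN/m; ΣW sinα = 185.0 kN/m
Resisting = 55.8 + 872.6·tan28.0° = 55.8 + 464.0 = 519.8 kN/m
FS = 519.8 / 185.0 = 2.809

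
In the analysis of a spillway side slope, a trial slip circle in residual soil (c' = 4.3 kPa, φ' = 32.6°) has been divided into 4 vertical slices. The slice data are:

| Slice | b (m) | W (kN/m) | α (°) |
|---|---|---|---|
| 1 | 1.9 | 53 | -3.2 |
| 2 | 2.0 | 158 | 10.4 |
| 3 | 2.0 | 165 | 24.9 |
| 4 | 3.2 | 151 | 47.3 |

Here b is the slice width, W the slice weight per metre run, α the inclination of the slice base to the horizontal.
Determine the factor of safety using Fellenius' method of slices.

Ordinary method of slices: FS = Σ[c'·Δl_i + (W_i cosα_i)·tanφ'] / Σ W_i sinα_i, with Δl_i = b_i / cosα_i.
Slice 1: Δl = 1.9/cos(-3.2°) = 1.903 m; N'_1 = 53·cos(-3.2°) = 52.9; c'Δl = 8.18; W sinα = -3.0
Slice 2: Δl = 2.0/cos10.4° = 2.033 m; N'_2 = 158·cos10.4° = 155.4; c'Δl = 8.74; W sinα = 28.5
Slice 3: Δl = 2.0/cos24.9° = 2.205 m; N'_3 = 165·cos24.9° = 149.7; c'Δl = 9.48; W sinα = 69.5
Slice 4: Δl = 3.2/cos47.3° = 4.719 m; N'_4 = 151·cos47.3° = 102.4; c'Δl = 20.29; W sinα = 111.0
Σc'Δl = 46.7 kN/m; ΣN' = 460.4 kN/m; ΣW sinα = 206.0 kN/m
Resisting = 46.7 + 460.4·tan32.6° = 46.7 + 294.4 = 341.1 kN/m
FS = 341.1 / 206.0 = 1.656

FS = 1.66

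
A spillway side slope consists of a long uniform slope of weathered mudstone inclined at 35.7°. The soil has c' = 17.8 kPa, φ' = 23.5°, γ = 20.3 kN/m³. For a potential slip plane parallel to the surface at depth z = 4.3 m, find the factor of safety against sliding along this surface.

For an infinite slope with a slip plane parallel to the surface (no pore pressure): FS = [c' + γz cos²β tanφ'] / [γz sinβ cosβ].
γz = 20.3·4.3 = 87.29 kN/m²
Numerator = 17.8 + 87.29·cos²35.7°·tan23.5° = 17.8 + 87.29·0.6595·0.4348 = 42.830 kPa
Denominator = 87.29·sin35.7°·cos35.7° = 87.29·0.5835·0.8121 = 41.365 kPa
FS = 42.830 / 41.365 = 1.035

FS = 1.04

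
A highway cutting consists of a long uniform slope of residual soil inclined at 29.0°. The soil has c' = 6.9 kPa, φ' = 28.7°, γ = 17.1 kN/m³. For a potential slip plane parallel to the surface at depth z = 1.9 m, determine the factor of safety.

FS = 1.49

For an infinite slope with a slip plane parallel to the surface (no pore pressure): FS = [c' + γz cos²β tanφ'] / [γz sinβ cosβ].
γz = 17.1·1.9 = 32.49 kN/m²
Numerator = 6.9 + 32.49·cos²29.0°·tan28.7° = 6.9 + 32.49·0.7650·0.5475 = 20.507 kPa
Denominator = 32.49·sin29.0°·cos29.0° = 32.49·0.4848·0.8746 = 13.777 kPa
FS = 20.507 / 13.777 = 1.489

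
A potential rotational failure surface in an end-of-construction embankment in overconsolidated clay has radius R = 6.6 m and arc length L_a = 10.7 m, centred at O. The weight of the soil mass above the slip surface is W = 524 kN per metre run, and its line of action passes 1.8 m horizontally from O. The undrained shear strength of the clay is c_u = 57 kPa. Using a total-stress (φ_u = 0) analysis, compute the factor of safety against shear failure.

Taking moments about the centre O, the resisting moment is provided by the undrained shear strength acting along the arc:
M_R = c_u·L_a·R = 57·10.70·6.6 = 4025.3 kN·m/m
M_D = W·d = 524·1.8 = 943.2 kN·m/m
FS = M_R / M_D = 4025.3 / 943.2 = 4.268

FS = 4.27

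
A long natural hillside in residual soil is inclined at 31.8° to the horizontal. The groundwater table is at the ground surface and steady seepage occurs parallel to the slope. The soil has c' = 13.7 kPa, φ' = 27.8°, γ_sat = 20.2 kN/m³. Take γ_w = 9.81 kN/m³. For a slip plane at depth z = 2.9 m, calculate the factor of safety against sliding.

With seepage parallel to the slope and the water table at the surface, the effective normal stress on the slip plane uses the buoyant unit weight γ' = γ_sat − γ_w while the driving shear stress uses γ_sat:
FS = [c' + γ' z cos²β tanφ'] / [γ_sat z sinβ cosβ]
γ' = 20.2 − 9.81 = 10.39 kN/m³
Numerator = 13.7 + 10.39·2.9·cos²31.8°·tan27.8° = 13.7 + 10.39·2.9·0.7223·0.5272 = 25.175 kPa
Denominator = 20.2·2.9·sin31.8°·cos31.8° = 20.2·2.9·0.5270·0.8499 = 26.235 kPa
FS = 25.175 / 26.235 = 0.960

FS = 0.96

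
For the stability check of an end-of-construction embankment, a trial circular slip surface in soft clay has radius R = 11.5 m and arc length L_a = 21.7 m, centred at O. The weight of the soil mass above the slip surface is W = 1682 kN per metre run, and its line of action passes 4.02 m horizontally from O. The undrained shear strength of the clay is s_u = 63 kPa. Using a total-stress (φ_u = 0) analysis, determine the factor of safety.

Taking moments about the centre O, the resisting moment is provided by the undrained shear strength acting along the arc:
M_R = s_u·L_a·R = 63·21.70·11.5 = 15721.6 kN·m/m
M_D = W·d = 1682·4.02 = 6761.6 kN·m/m
FS = M_R / M_D = 15721.6 / 6761.6 = 2.325

FS = 2.33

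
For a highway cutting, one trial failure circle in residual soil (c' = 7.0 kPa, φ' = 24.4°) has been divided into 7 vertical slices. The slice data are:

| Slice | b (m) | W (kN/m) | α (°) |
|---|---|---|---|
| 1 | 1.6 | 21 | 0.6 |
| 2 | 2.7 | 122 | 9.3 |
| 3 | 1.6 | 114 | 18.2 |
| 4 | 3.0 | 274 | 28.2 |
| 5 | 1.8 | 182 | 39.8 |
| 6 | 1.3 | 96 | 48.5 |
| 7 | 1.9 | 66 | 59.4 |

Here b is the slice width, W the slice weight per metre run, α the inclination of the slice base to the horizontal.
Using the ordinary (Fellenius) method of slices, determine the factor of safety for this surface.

Ordinary method of slices: FS = Σ[c'·Δl_i + (W_i cosα_i)·tanφ'] / Σ W_i sinα_i, with Δl_i = b_i / cosα_i.
Slice 1: Δl = 1.6/cos0.6° = 1.600 m; N'_1 = 21·cos0.6° = 21.0; c'Δl = 11.20; W sinα = 0.2
Slice 2: Δl = 2.7/cos9.3° = 2.736 m; N'_2 = 122·cos9.3° = 120.4; c'Δl = 19.15; W sinα = 19.7
Slice 3: Δl = 1.6/cos18.2° = 1.684 m; N'_3 = 114·cos18.2° = 108.3; c'Δl = 11.79; W sinα = 35.6
Slice 4: Δl = 3.0/cos28.2° = 3.404 m; N'_4 = 274·cos28.2° = 241.5; c'Δl = 23.83; W sinα = 129.5
Slice 5: Δl = 1.8/cos39.8° = 2.343 m; N'_5 = 182·cos39.8° = 139.8; c'Δl = 16.40; W sinα = 116.5
Slice 6: Δl = 1.3/cos48.5° = 1.962 m; N'_6 = 96·cos48.5° = 63.6; c'Δl = 13.73; W sinα = 71.9
Slice 7: Δl = 1.9/cos59.4° = 3.733 m; N'_7 = 66·cos59.4° = 33.6; c'Δl = 26.13; W sinα = 56.8
Σc'Δl = 122.2 kN/m; ΣN' = 728.2 kN/m; ΣW sinα = 430.2 kN/m
Resisting = 122.2 + 728.2·tan24.4° = 122.2 + 330.3 = 452.6 kN/m
FS = 452.6 / 430.2 = 1.052

FS = 1.05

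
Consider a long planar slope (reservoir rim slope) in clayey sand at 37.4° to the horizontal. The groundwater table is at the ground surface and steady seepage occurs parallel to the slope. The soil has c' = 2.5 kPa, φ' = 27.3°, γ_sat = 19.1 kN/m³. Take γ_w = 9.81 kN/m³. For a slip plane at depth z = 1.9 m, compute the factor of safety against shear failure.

FS = 0.47

With seepage parallel to the slope and the water table at the surface, the effective normal stress on the slip plane uses the buoyant unit weight γ' = γ_sat − γ_w while the driving shear stress uses γ_sat:
FS = [c' + γ' z cos²β tanφ'] / [γ_sat z sinβ cosβ]
γ' = 19.1 − 9.81 = 9.29 kN/m³
Numerator = 2.5 + 9.29·1.9·cos²37.4°·tan27.3° = 2.5 + 9.29·1.9·0.6311·0.5161 = 8.249 kPa
Denominator = 19.1·1.9·sin37.4°·cos37.4° = 19.1·1.9·0.6074·0.7944 = 17.510 kPa
FS = 8.249 / 17.510 = 0.471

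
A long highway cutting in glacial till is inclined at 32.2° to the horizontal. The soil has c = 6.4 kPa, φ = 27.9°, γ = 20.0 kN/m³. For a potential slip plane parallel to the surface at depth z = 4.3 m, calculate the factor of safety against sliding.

For an infinite slope with a slip plane parallel to the surface (no pore pressure): FS = [c + γz cos²β tanφ] / [γz sinβ cosβ].
γz = 20.0·4.3 = 86.00 kN/m²
Numerator = 6.4 + 86.00·cos²32.2°·tan27.9° = 6.4 + 86.00·0.7160·0.5295 = 39.005 kPa
Denominator = 86.00·sin32.2°·cos32.2° = 86.00·0.5329·0.8462 = 38.779 kPa
FS = 39.005 / 38.779 = 1.006

FS = 1.01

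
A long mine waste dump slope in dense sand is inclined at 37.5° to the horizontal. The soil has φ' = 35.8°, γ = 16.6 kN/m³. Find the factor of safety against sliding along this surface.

FS = 0.94

For a dry cohesionless infinite slope the factor of safety is FS = tanφ' / tanβ.
FS = tan35.8° / tan37.5° = 0.7212 / 0.7673 = 0.940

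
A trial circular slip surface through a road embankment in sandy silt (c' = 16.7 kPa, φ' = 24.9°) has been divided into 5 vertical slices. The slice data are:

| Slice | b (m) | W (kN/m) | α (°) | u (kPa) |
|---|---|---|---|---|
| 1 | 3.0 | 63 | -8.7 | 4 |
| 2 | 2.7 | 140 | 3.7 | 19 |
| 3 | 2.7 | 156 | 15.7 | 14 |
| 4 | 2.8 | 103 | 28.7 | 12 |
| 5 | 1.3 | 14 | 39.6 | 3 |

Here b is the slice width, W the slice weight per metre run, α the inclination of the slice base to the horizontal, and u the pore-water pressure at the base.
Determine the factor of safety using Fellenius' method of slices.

FS = 3.66

Ordinary method of slices: FS = Σ[c'·Δl_i + (W_i cosα_i − u_i·Δl_i)·tanφ'] / Σ W_i sinα_i, with Δl_i = b_i / cosα_i.
Slice 1: Δl = 3.0/cos(-8.7°) = 3.035 m; N'_1 = 63·cos(-8.7°) − 4·3.035 = 50.1; c'Δl = 50.68; W sinα = -9.5
Slice 2: Δl = 2.7/cos3.7° = 2.706 m; N'_2 = 140·cos3.7° − 19·2.706 = 88.3; c'Δl = 45.18; W sinα = 9.0
Slice 3: Δl = 2.7/cos15.7° = 2.805 m; N'_3 = 156·cos15.7° − 14·2.805 = 110.9; c'Δl = 46.84; W sinα = 42.2
Slice 4: Δl = 2.8/cos28.7° = 3.192 m; N'_4 = 103·cos28.7° − 12·3.192 = 52.0; c'Δl = 53.31; W sinα = 49.5
Slice 5: Δl = 1.3/cos39.6° = 1.687 m; N'_5 = 14·cos39.6° − 3·1.687 = 5.7; c'Δl = 28.18; W sinα = 8.9
Σc'Δl = 224.2 kN/m; ΣN' = 307.1 kN/m; ΣW sinα = 100.1 kN/m
Resisting = 224.2 + 307.1·tan24.9° = 224.2 + 142.6 = 366.7 kN/m
FS = 366.7 / 100.1 = 3.664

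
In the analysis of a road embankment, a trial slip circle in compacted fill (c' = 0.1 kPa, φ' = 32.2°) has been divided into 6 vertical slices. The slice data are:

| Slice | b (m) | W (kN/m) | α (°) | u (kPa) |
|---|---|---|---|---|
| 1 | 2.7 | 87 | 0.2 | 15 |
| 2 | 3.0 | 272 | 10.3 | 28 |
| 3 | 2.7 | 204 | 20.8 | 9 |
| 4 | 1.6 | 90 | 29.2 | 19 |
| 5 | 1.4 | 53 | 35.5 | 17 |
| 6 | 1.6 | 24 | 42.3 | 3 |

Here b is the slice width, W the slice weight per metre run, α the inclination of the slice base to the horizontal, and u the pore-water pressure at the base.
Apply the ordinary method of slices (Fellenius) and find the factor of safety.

Ordinary method of slices: FS = Σ[c'·Δl_i + (W_i cosα_i − u_i·Δl_i)·tanφ'] / Σ W_i sinα_i, with Δl_i = b_i / cosα_i.
Slice 1: Δl = 2.7/cos0.2° = 2.700 m; N'_1 = 87·cos0.2° − 15·2.700 = 46.5; c'Δl = 0.27; W sinα = 0.3
Slice 2: Δl = 3.0/cos10.3° = 3.049 m; N'_2 = 272·cos10.3° − 28·3.049 = 182.2; c'Δl = 0.30; W sinα = 48.6
Slice 3: Δl = 2.7/cos20.8° = 2.888 m; N'_3 = 204·cos20.8° − 9·2.888 = 164.7; c'Δl = 0.29; W sinα = 72.4
Slice 4: Δl = 1.6/cos29.2° = 1.833 m; N'_4 = 90·cos29.2° − 19·1.833 = 43.7; c'Δl = 0.18; W sinα = 43.9
Slice 5: Δl = 1.4/cos35.5° = 1.720 m; N'_5 = 53·cos35.5° − 17·1.720 = 13.9; c'Δl = 0.17; W sinα = 30.8
Slice 6: Δl = 1.6/cos42.3° = 2.163 m; N'_6 = 24·cos42.3° − 3·2.163 = 11.3; c'Δl = 0.22; W sinα = 16.2
Σc'Δl = 1.4 kN/m; ΣN' = 462.4 kN/m; ΣW sinα = 212.2 kN/m
Resisting = 1.4 + 462.4·tan32.2° = 1.4 + 291.2 = 292.6 kN/m
FS = 292.6 / 212.2 = 1.379

FS = 1.38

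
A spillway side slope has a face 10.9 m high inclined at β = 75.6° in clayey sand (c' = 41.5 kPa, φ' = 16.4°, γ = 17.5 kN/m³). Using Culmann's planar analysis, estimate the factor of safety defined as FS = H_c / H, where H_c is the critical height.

H_c = (4c'/γ) · sinβ cosφ' / [1 − cos(β − φ')]
    = (4·41.5/17.5) · sin75.6°·cos16.4° / [1 − cos59.2°]
    = 9.486 · 0.9292 / 0.4880 = 18.06 m
FS = H_c / H = 18.06 / 10.9 = 1.657

FS = 1.66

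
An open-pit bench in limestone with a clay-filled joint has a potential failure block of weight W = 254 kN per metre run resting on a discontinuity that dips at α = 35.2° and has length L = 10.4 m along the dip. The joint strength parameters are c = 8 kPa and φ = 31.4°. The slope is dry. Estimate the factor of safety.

FS = 1.43

Resolving the block weight along and normal to the plane and applying the Mohr–Coulomb strength on the joint:
N' = W cosα = 254·cos35.2° = 207.6 kN/m
Driving force T = W sinα = 254·sin35.2° = 146.4 kN/m
Resisting force R = c·L + N'·tanφ = 8·10.4 + 207.6·tan31.4° = 83.2 + 126.7 = 209.9 kN/m
FS = R / T = 209.9 / 146.4 = 1.434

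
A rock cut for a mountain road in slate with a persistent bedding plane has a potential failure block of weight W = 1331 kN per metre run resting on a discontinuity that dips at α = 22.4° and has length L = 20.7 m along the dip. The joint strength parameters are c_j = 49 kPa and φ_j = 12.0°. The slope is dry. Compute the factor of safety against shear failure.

FS = 2.52

Resolving the block weight along and normal to the plane and applying the Mohr–Coulomb strength on the joint:
N' = W cosα = 1331·cos22.4° = 1230.6 kN/m
Driving force T = W sinα = 1331·sin22.4° = 507.2 kN/m
Resisting force R = c_j·L + N'·tanφ_j = 49·20.7 + 1230.6·tan12.0° = 1014.3 + 261.6 = 1275.9 kN/m
FS = R / T = 1275.9 / 507.2 = 2.515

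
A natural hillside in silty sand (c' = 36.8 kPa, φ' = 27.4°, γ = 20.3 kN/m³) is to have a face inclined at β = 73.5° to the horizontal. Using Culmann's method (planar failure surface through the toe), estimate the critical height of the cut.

Culmann's analysis gives the critical failure plane at α_cr = (β + φ')/2 = (73.5 + 27.4)/2 = 50.5°, and the critical height
H_c = (4c'/γ) · sinβ cosφ' / [1 − cos(β − φ')]
    = (4·36.8/20.3) · sin73.5°·cos27.4° / [1 − cos(46.1°)]
    = 7.251 · 0.9588·0.8878 / [1 − 0.6934]
    = 7.251 · 0.8513 / 0.3066
    = 20.13 m

H_c = 20.13 m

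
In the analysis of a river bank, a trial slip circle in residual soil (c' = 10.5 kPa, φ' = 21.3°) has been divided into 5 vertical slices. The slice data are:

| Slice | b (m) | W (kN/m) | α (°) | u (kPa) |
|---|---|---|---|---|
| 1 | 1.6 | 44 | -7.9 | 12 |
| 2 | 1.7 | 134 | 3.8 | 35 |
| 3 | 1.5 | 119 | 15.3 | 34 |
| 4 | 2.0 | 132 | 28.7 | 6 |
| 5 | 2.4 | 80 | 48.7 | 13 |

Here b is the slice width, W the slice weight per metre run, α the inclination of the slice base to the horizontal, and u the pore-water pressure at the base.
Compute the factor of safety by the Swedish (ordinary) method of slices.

Ordinary method of slices: FS = Σ[c'·Δl_i + (W_i cosα_i − u_i·Δl_i)·tanφ'] / Σ W_i sinα_i, with Δl_i = b_i / cosα_i.
Slice 1: Δl = 1.6/cos(-7.9°) = 1.615 m; N'_1 = 44·cos(-7.9°) − 12·1.615 = 24.2; c'Δl = 16.96; W sinα = -6.0
Slice 2: Δl = 1.7/cos3.8° = 1.704 m; N'_2 = 134·cos3.8° − 35·1.704 = 74.1; c'Δl = 17.89; W sinα = 8.9
Slice 3: Δl = 1.5/cos15.3° = 1.555 m; N'_3 = 119·cos15.3° − 34·1.555 = 61.9; c'Δl = 16.33; W sinα = 31.4
Slice 4: Δl = 2.0/cos28.7° = 2.280 m; N'_4 = 132·cos28.7° − 6·2.280 = 102.1; c'Δl = 23.94; W sinα = 63.4
Slice 5: Δl = 2.4/cos48.7° = 3.636 m; N'_5 = 80·cos48.7° − 13·3.636 = 5.5; c'Δl = 38.18; W sinα = 60.1
Σc'Δl = 113.3 kN/m; ΣN' = 267.8 kN/m; ΣW sinα = 157.7 kN/m
Resisting = 113.3 + 267.8·tan21.3° = 113.3 + 104.4 = 217.7 kN/m
FS = 217.7 / 157.7 = 1.380

FS = 1.38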